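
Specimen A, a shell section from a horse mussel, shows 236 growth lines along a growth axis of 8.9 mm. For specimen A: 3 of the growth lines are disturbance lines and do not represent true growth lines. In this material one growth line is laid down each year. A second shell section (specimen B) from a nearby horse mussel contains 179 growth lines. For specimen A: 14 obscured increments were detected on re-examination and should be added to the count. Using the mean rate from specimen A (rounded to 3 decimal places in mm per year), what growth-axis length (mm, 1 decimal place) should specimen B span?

Specimen A: correcting the raw count gives 236 − 3 + 14 = 247 true growth lines.
A: 8.9 mm over 247 years gives 8.9 / 247 ≈ 0.036 mm/yr.
B's length ≈ 0.036 × 179 = 6.4 mm.

6.4 mm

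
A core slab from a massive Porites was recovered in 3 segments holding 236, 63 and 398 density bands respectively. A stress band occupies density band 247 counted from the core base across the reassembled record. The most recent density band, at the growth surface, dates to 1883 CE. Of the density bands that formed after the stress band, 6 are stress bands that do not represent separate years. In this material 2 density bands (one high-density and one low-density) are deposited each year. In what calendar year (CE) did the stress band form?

Total density bands = 236 + 63 + 398 = 697.
697 − 247 = 450 density bands lie beyond the stress band toward the growth surface.
Excluding 6 false density bands: 450 − 6 = 444.
444 density bands at 2 per year is 444 / 2 = 222 years.
The density band at the growth surface is 1883 CE, so the stress band dates to 1883 − 222 = 1661 CE.

1661 CE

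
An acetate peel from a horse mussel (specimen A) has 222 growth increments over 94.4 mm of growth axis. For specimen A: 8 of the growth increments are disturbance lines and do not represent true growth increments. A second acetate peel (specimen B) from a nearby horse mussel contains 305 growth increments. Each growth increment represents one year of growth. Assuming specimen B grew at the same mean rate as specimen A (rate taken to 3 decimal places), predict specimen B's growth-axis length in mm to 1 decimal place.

Specimen A: adjusted count: 222 − 8 = 214 growth increments.
A: Mean rate = 94.4 mm / 214 years ≈ 0.441 mm/yr.
B's length ≈ 0.441 × 305 = 134.5 mm.

134.5 mm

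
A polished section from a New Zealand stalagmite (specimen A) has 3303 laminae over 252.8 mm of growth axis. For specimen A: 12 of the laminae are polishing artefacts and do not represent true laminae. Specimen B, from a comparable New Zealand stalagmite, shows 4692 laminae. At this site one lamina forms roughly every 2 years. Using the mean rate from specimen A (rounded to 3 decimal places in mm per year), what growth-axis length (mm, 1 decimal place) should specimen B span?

356.6 mm

Specimen A: correcting the raw count gives 3303 − 12 = 3291 true laminae.
Specimen A: multiplying by 2 years per lamina: 3291 × 2 = 6582 years.
A: 252.8 mm over 6582 years gives 252.8 / 6582 ≈ 0.038 mm/year.
Specimen B: 4692 laminae at 2 years each span 4692 × 2 = 9384 years. For B, 0.038 mm/year × 9384 years = 356.6 mm.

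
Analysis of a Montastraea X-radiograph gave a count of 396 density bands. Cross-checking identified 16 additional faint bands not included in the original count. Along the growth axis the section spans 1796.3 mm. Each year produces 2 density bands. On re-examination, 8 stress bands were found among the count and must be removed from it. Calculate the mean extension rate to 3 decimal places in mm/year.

8.893 mm/year

True density band count = 396 − 8 + 16 = 404.
Dividing by 2 density bands per year: 404 / 2 = 202 years.
1796.3 mm over 202 years gives 1796.3 / 202 ≈ 8.893 mm/year.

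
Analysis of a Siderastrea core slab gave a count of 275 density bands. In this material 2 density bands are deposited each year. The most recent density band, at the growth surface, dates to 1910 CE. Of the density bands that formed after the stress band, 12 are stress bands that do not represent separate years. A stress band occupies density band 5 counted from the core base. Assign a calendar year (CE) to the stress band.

Between density band 5 and the growth surface there are 275 − 5 = 270 density bands.
Excluding 12 false density bands: 270 − 12 = 258.
Dividing by 2 density bands per year: 258 / 2 = 129 years.
1910 − 129 = 1781 CE.

1781 CE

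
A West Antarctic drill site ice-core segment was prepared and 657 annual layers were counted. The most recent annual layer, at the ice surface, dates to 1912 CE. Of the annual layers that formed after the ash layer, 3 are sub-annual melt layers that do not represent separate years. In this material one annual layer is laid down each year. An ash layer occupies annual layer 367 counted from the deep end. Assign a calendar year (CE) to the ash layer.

657 − 367 = 290 annual layers lie beyond the ash layer toward the ice surface.
Removing the 3 false annual layers leaves 290 − 3 = 287 true annual layers beyond the ash layer.
The annual layer at the ice surface is 1912 CE, so the ash layer dates to 1912 − 287 = 1625 CE.

1625 CE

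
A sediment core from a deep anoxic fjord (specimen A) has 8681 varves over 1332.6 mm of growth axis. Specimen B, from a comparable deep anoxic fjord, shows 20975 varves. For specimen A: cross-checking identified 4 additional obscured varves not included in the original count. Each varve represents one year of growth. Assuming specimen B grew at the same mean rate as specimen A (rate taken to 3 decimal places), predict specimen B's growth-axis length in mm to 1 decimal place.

Specimen A: correcting the raw count gives 8681 + 4 = 8685 true varves.
A: Mean rate = 1332.6 mm / 8685 years ≈ 0.153 mm/year.
For B, 0.153 mm/year × 20975 years = 3209.2 mm.

3209.2 mm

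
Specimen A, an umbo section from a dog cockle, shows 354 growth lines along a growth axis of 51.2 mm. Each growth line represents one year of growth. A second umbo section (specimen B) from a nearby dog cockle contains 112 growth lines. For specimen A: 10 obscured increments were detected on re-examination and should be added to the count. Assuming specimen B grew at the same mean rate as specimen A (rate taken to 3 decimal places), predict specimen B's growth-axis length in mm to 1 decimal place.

Specimen A: correcting the raw count gives 354 + 10 = 364 true growth lines.
A: Mean rate = 51.2 mm / 364 years ≈ 0.141 mm/yr.
For B, 0.141 mm/year × 112 years = 15.8 mm.

15.8 mm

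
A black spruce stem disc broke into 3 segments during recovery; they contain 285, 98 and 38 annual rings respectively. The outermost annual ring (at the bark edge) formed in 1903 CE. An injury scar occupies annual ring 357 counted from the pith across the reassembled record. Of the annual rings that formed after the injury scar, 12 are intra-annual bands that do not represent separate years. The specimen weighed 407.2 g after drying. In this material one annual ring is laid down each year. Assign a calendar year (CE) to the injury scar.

1851 CE

Total annual rings = 285 + 98 + 38 = 421.
Between annual ring 357 and the bark edge there are 421 − 357 = 64 annual rings.
64 − 12 false = 52 true annual rings after the injury scar.
Counting back 52 years from 1903 CE places the injury scar in 1903 − 52 = 1851 CE.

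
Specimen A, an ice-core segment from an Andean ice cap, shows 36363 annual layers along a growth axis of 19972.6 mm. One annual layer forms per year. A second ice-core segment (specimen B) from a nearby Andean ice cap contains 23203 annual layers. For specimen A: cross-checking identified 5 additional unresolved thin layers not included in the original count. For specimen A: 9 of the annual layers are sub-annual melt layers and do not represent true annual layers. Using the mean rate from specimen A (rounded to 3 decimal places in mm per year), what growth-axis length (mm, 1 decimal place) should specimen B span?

Specimen A: adjusted count: 36363 − 9 + 5 = 36359 annual layers.
A: Extension rate ≈ 19972.6 / 36359 = 0.549 mm per year.
For B, 0.549 mm/year × 23203 years = 12738.4 mm.

12738.4 mm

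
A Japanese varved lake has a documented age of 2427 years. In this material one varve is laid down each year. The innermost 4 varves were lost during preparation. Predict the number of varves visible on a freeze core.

2423 varves

Expected varves over 2427 years: 2427.
Subtracting the 4 varves not captured gives 2427 − 4 = 2423 varves in the record.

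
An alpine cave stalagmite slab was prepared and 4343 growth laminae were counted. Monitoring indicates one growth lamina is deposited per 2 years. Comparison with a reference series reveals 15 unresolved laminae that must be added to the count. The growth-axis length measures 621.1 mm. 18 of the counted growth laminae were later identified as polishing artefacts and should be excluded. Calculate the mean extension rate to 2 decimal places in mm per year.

Correcting the raw count gives 4343 − 18 + 15 = 4340 true growth laminae.
4340 growth laminae at 2 years each span 4340 × 2 = 8680 years.
621.1 mm over 8680 years gives 621.1 / 8680 ≈ 0.07 mm per year.

0.07 mm per year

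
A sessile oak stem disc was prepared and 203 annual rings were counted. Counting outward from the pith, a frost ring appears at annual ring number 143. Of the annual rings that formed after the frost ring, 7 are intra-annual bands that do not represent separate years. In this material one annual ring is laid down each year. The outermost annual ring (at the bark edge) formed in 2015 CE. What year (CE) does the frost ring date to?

Between annual ring 143 and the bark edge there are 203 − 143 = 60 annual rings.
Excluding 7 false annual rings: 60 − 7 = 53.
The annual ring at the bark edge is 2015 CE, so the frost ring dates to 2015 − 53 = 1962 CE.

1962 CE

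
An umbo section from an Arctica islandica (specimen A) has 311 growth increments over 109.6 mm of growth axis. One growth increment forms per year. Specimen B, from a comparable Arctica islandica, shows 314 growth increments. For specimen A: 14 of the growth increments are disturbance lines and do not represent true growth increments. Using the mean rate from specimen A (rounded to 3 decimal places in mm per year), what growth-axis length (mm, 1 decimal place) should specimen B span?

115.9 mm

Specimen A: after corrections the count is 311 − 14 = 297 growth increments.
A: Mean rate = 109.6 mm / 297 years ≈ 0.369 mm/yr.
For B, 0.369 mm/year × 314 years = 115.9 mm.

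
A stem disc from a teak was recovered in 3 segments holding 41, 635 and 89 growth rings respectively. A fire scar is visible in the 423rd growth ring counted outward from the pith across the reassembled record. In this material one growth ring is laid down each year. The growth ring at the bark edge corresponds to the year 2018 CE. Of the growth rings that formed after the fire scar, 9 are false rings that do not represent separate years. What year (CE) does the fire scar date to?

1685 CE

Total growth rings = 41 + 635 + 89 = 765.
The fire scar sits at growth ring 423 from the pith, so 765 − 423 = 342 growth rings formed after it.
Excluding 9 false growth rings: 342 − 9 = 333.
The growth ring at the bark edge is 2018 CE, so the fire scar dates to 2018 − 333 = 1685 CE.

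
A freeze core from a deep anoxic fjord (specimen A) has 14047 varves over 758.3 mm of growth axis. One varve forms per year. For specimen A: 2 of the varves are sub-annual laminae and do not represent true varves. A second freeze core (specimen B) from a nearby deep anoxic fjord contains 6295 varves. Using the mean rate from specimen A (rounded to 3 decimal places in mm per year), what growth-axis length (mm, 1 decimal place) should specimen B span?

339.9 mm

Specimen A: after corrections the count is 14047 − 2 = 14045 varves.
A: Mean rate = 758.3 mm / 14045 years ≈ 0.054 mm/yr.
B's length ≈ 0.054 × 6295 = 339.9 mm.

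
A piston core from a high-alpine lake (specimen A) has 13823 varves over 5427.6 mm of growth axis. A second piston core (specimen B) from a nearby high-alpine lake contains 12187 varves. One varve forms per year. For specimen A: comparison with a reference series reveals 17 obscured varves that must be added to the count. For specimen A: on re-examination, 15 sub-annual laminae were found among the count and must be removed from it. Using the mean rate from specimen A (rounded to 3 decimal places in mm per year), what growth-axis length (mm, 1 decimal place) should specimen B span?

Specimen A: after corrections the count is 13823 − 15 + 17 = 13825 varves.
A: Mean rate = 5427.6 mm / 13825 years ≈ 0.393 mm/year.
Length of B = 0.393 × 12187 = 4789.5 mm.

4789.5 mm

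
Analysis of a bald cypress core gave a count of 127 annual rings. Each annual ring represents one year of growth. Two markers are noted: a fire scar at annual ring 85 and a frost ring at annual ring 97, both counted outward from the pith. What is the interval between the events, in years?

12 yr

97 − 85 = 12 annual rings lie between the two events.
That is 12 years at one annual ring per year.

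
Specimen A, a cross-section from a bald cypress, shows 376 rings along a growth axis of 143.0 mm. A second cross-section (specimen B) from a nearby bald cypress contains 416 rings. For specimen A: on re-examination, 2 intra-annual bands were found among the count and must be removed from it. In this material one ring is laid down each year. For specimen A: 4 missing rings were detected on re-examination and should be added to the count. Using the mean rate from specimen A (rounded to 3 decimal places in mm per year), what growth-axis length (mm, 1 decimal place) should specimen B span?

157.2 mm

Specimen A: adjusted count: 376 − 2 + 4 = 378 rings.
A: 143.0 mm over 378 years gives 143.0 / 378 ≈ 0.378 mm/year.
B's length ≈ 0.378 × 416 = 157.2 mm.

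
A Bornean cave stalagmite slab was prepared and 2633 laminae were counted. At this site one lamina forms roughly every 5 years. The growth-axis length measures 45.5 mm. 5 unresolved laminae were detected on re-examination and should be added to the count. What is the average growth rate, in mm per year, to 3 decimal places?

True lamina count = 2633 + 5 = 2638.
At 5 years per lamina, 2638 × 5 = 13190 years.
45.5 mm over 13190 years gives 45.5 / 13190 ≈ 0.003 mm per year.

0.003 mm per year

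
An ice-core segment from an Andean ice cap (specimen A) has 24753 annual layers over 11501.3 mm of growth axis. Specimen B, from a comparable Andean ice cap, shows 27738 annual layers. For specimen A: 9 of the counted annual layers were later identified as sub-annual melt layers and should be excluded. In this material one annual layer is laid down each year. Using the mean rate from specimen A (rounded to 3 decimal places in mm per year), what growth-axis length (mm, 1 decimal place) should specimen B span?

Specimen A: after corrections the count is 24753 − 9 = 24744 annual layers.
A: 11501.3 mm over 24744 years gives 11501.3 / 24744 ≈ 0.465 mm per year.
Length of B = 0.465 × 27738 = 12898.2 mm.

12898.2 mm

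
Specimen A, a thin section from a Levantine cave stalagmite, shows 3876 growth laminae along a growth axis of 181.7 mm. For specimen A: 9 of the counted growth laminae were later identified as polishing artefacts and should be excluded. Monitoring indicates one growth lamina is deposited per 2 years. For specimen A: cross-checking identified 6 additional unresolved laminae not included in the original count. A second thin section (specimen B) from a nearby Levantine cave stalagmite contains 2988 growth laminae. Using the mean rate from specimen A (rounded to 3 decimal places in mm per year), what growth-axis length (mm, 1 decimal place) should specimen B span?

137.4 mm

Specimen A: true growth lamina count = 3876 − 9 + 6 = 3873.
Specimen A: multiplying by 2 years per growth lamina: 3873 × 2 = 7746 years.
A: Mean rate = 181.7 mm / 7746 years ≈ 0.023 mm per year.
Specimen B: 2988 growth laminae at 2 years each span 2988 × 2 = 5976 years. B's length ≈ 0.023 × 5976 = 137.4 mm.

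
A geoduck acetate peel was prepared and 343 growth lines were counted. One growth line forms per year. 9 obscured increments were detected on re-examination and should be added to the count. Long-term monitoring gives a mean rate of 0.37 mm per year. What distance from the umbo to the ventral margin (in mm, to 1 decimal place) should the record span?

True growth line count = 343 + 9 = 352.
352 years at 0.37 mm/year gives 0.37 × 352 = 130.2 mm.

130.2 mm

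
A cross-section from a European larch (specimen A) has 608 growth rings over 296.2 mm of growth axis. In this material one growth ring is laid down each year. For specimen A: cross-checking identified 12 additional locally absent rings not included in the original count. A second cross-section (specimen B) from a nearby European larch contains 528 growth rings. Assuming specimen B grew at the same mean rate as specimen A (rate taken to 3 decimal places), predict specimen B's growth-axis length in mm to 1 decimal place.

252.4 mm

Specimen A: after corrections the count is 608 + 12 = 620 growth rings.
A: Extension rate ≈ 296.2 / 620 = 0.478 mm/yr.
B's length ≈ 0.478 × 528 = 252.4 mm.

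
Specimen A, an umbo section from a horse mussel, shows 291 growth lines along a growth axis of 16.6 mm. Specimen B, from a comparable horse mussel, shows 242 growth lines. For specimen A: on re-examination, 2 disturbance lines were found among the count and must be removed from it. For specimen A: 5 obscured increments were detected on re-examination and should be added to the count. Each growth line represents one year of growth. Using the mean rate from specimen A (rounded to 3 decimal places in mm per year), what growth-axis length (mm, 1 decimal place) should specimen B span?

Specimen A: correcting the raw count gives 291 − 2 + 5 = 294 true growth lines.
A: 16.6 mm over 294 years gives 16.6 / 294 ≈ 0.056 mm/yr.
For B, 0.056 mm/year × 242 years = 13.6 mm.

13.6 mm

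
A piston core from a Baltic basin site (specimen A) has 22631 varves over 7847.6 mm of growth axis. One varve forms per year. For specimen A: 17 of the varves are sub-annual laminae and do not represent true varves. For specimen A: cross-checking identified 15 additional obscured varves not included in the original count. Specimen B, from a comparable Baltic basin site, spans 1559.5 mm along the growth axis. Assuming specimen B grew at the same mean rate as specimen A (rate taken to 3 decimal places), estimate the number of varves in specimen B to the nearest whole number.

Specimen A: correcting the raw count gives 22631 − 17 + 15 = 22629 true varves.
A: Mean rate = 7847.6 mm / 22629 years ≈ 0.347 mm/yr.
For B, 1559.5 / 0.347 = 4494.24 years ≈ 4494 varves.

4494 varves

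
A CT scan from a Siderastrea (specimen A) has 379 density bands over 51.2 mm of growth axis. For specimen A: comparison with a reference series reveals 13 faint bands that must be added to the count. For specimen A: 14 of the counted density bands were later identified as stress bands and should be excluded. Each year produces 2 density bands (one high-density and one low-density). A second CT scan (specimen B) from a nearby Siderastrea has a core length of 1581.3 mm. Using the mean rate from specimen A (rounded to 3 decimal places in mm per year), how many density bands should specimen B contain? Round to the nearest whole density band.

Specimen A: true density band count = 379 − 14 + 13 = 378.
Specimen A: with 2 density bands per year, 378 / 2 = 189 years.
A: Mean rate = 51.2 mm / 189 years ≈ 0.271 mm per year.
For B, 1581.3 / 0.271 = 5835.06 years; at 2 density bands per year that is 5835.06 × 2 ≈ 11670 density bands.

11670 density bands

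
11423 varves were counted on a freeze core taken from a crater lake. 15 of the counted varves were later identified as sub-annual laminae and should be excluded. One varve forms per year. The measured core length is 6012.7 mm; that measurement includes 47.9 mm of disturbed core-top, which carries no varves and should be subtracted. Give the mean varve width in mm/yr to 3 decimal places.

Adjusted count: 11423 − 15 = 11408 varves.
Net length = 6012.7 − 47.9 = 5964.8 mm.
5964.8 mm over 11408 years gives 5964.8 / 11408 ≈ 0.523 mm/yr.

0.523 mm/yr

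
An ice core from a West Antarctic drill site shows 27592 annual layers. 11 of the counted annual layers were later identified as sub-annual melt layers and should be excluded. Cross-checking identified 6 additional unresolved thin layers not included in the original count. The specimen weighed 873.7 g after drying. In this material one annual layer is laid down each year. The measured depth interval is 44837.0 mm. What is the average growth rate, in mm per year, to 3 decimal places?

True annual layer count = 27592 − 11 + 6 = 27587.
Extension rate ≈ 44837.0 / 27587 = 1.625 mm per year.

1.625 mm per year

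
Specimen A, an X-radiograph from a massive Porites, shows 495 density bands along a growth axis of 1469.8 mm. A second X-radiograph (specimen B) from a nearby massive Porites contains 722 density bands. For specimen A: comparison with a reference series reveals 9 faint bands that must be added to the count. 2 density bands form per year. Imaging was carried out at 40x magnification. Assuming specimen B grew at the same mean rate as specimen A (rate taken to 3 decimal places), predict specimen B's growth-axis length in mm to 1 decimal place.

Specimen A: true density band count = 495 + 9 = 504.
Specimen A: dividing by 2 density bands per year: 504 / 2 = 252 years.
A: 1469.8 mm over 252 years gives 1469.8 / 252 ≈ 5.833 mm/year.
Specimen B: with 2 density bands per year, 722 / 2 = 361 years. For B, 5.833 mm/year × 361 years = 2105.7 mm.

2105.7 mm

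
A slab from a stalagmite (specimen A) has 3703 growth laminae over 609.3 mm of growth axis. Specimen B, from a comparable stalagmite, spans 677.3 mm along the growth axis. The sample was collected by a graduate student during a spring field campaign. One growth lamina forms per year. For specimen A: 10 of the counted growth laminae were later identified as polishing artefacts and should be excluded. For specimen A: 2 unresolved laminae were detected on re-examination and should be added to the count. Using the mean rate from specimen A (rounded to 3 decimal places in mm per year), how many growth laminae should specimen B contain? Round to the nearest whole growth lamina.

4105 growth laminae

Specimen A: adjusted count: 3703 − 10 + 2 = 3695 growth laminae.
A: Extension rate ≈ 609.3 / 3695 = 0.165 mm per year.
For B, 677.3 / 0.165 = 4104.85 years ≈ 4105 growth laminae.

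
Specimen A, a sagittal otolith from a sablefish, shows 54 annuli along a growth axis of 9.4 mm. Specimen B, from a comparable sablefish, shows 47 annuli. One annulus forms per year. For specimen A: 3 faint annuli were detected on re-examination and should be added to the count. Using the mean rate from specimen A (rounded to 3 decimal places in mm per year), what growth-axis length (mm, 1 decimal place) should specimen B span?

Specimen A: adjusted count: 54 + 3 = 57 annuli.
A: Mean rate = 9.4 mm / 57 years ≈ 0.165 mm per year.
Length of B = 0.165 × 47 = 7.8 mm.

7.8 mm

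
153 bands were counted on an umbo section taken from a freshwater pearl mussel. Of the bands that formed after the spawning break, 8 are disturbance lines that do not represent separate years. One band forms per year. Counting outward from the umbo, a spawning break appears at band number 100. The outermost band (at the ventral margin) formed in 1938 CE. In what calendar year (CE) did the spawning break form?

Between band 100 and the ventral margin there are 153 − 100 = 53 bands.
Removing the 8 false bands leaves 53 − 8 = 45 true bands beyond the spawning break.
Counting back 45 years from 1938 CE places the spawning break in 1938 − 45 = 1893 CE.

1893 CE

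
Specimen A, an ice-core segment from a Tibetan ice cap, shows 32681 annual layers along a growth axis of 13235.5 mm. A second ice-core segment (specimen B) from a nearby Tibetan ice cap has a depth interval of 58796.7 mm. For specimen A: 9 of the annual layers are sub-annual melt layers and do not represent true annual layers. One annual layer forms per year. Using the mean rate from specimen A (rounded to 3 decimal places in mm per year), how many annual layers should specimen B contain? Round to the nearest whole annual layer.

Specimen A: after corrections the count is 32681 − 9 = 32672 annual layers.
A: Mean rate = 13235.5 mm / 32672 years ≈ 0.405 mm per year.
B spans 58796.7 / 0.405 = 145177.04 years ≈ 145177 annual layers.

145177 annual layers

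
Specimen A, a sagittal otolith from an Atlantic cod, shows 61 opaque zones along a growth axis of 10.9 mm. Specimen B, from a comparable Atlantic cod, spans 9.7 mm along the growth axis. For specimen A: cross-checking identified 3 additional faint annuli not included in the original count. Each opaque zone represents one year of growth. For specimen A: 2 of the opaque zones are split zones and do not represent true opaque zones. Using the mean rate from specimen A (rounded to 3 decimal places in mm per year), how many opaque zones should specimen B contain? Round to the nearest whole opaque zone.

Specimen A: correcting the raw count gives 61 − 2 + 3 = 62 true opaque zones.
A: Mean rate = 10.9 mm / 62 years ≈ 0.176 mm/yr.
B spans 9.7 / 0.176 = 55.11 years ≈ 55 opaque zones.

55 opaque zones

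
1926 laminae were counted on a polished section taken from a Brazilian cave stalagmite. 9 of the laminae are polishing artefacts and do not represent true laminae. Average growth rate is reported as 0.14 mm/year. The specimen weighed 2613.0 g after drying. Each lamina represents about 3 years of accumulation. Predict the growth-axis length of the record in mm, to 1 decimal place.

Adjusted count: 1926 − 9 = 1917 laminae.
Multiplying by 3 years per lamina: 1917 × 3 = 5751 years.
Predicted length = 0.14 mm/year × 5751 years = 805.1 mm.

805.1 mm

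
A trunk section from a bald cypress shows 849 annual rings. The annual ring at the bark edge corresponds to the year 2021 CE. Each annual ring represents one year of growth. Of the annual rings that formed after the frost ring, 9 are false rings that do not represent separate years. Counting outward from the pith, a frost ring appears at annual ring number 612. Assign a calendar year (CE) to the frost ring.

Between annual ring 612 and the bark edge there are 849 − 612 = 237 annual rings.
Excluding 9 false annual rings: 237 − 9 = 228.
The annual ring at the bark edge is 2021 CE, so the frost ring dates to 2021 − 228 = 1793 CE.

1793 CE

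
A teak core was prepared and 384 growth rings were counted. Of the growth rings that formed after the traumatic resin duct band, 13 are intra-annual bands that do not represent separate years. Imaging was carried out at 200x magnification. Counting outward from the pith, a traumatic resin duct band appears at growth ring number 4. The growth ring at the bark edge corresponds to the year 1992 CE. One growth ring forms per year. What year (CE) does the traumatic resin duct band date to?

The traumatic resin duct band sits at growth ring 4 from the pith, so 384 − 4 = 380 growth rings formed after it.
380 − 13 false = 367 true growth rings after the traumatic resin duct band.
The growth ring at the bark edge is 1992 CE, so the traumatic resin duct band dates to 1992 − 367 = 1625 CE.

1625 CE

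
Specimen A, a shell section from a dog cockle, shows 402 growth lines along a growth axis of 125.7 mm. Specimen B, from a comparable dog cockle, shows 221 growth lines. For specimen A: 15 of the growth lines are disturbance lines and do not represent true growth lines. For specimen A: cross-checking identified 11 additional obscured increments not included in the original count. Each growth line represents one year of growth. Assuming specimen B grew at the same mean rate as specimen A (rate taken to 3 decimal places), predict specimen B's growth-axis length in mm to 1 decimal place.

69.8 mm

Specimen A: correcting the raw count gives 402 − 15 + 11 = 398 true growth lines.
A: Extension rate ≈ 125.7 / 398 = 0.316 mm/yr.
Length of B = 0.316 × 221 = 69.8 mm.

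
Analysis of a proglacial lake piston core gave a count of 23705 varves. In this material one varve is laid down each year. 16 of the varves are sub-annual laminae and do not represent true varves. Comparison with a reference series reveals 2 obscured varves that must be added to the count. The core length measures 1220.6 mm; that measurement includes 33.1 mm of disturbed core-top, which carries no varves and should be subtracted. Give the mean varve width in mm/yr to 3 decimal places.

0.050 mm/yr

Correcting the raw count gives 23705 − 16 + 2 = 23691 true varves.
The growth record spans 1220.6 − 33.1 = 1187.5 mm.
Mean rate = 1187.5 mm / 23691 years ≈ 0.050 mm/yr.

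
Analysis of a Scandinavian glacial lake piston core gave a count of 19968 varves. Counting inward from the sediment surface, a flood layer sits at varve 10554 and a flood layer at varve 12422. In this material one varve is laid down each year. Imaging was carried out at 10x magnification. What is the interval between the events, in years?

1868 years

12422 − 10554 = 1868 varves lie between the two events.
One varve per year makes the interval 1868 years.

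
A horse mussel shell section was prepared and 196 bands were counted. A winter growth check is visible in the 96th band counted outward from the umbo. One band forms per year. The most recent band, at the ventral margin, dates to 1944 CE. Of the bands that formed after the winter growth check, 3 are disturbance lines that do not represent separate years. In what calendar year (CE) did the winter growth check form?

Between band 96 and the ventral margin there are 196 − 96 = 100 bands.
Removing the 3 false bands leaves 100 − 3 = 97 true bands beyond the winter growth check.
Counting back 97 years from 1944 CE places the winter growth check in 1944 − 97 = 1847 CE.

1847 CE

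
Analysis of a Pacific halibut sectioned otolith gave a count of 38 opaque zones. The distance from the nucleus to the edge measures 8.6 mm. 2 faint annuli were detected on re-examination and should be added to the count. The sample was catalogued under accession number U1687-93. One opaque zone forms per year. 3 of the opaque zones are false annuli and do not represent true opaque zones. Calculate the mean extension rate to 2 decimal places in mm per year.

0.23 mm per year

Adjusted count: 38 − 3 + 2 = 37 opaque zones.
Mean rate = 8.6 mm / 37 years ≈ 0.23 mm per year.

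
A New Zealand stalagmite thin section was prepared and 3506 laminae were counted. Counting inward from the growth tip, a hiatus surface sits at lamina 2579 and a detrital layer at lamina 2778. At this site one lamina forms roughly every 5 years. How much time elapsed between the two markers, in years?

995 years

The two markers are separated by 2778 − 2579 = 199 laminae.
Multiplying by 5 years per lamina: 199 × 5 = 995 years.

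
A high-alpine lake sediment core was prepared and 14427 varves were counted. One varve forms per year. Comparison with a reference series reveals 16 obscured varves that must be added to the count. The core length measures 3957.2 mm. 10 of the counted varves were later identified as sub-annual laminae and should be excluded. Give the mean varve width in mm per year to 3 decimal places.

0.274 mm per year

True varve count = 14427 − 10 + 16 = 14433.
Extension rate ≈ 3957.2 / 14433 = 0.274 mm per year.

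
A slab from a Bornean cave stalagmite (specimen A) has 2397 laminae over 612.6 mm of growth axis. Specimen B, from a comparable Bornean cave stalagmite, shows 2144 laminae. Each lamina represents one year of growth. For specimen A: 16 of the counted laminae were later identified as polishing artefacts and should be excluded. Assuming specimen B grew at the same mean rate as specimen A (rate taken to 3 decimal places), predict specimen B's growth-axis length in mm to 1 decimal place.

Specimen A: correcting the raw count gives 2397 − 16 = 2381 true laminae.
A: 612.6 mm over 2381 years gives 612.6 / 2381 ≈ 0.257 mm/yr.
For B, 0.257 mm/year × 2144 years = 551.0 mm.

551.0 mm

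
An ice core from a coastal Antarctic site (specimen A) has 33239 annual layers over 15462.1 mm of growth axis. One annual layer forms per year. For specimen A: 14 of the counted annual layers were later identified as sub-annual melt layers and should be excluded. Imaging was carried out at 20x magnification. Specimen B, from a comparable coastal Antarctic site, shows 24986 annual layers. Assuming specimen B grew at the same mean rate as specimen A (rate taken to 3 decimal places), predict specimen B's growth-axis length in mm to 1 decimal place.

11618.5 mm

Specimen A: after corrections the count is 33239 − 14 = 33225 annual layers.
A: Extension rate ≈ 15462.1 / 33225 = 0.465 mm/year.
B's length ≈ 0.465 × 24986 = 11618.5 mm.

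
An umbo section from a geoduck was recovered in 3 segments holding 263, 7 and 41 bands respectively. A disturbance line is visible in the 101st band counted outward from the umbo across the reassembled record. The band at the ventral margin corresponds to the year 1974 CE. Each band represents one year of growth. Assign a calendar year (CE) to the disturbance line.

Total bands = 263 + 7 + 41 = 311.
Between band 101 and the ventral margin there are 311 − 101 = 210 bands.
1974 − 210 = 1764 CE.

1764 CE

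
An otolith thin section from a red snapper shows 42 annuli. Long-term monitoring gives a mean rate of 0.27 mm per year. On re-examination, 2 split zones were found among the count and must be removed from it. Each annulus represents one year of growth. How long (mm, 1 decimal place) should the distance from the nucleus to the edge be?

Correcting the raw count gives 42 − 2 = 40 true annuli.
40 years at 0.27 mm/year gives 0.27 × 40 = 10.8 mm.

10.8 mm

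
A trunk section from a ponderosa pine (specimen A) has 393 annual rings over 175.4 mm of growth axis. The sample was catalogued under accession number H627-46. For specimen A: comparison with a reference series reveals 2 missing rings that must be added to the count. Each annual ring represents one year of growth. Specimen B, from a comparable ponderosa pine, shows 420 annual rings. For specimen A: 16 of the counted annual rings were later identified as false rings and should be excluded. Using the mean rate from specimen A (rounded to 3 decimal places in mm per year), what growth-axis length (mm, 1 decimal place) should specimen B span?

Specimen A: after corrections the count is 393 − 16 + 2 = 379 annual rings.
A: 175.4 mm over 379 years gives 175.4 / 379 ≈ 0.463 mm/yr.
For B, 0.463 mm/year × 420 years = 194.5 mm.

194.5 mm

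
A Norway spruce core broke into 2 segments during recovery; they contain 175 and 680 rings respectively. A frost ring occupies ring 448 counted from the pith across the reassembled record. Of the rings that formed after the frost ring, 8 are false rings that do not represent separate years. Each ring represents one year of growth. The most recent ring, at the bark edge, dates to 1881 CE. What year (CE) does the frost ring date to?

Total rings = 175 + 680 = 855.
Between ring 448 and the bark edge there are 855 − 448 = 407 rings.
Removing the 8 false rings leaves 407 − 8 = 399 true rings beyond the frost ring.
1881 − 399 = 1482 CE.

1482 CE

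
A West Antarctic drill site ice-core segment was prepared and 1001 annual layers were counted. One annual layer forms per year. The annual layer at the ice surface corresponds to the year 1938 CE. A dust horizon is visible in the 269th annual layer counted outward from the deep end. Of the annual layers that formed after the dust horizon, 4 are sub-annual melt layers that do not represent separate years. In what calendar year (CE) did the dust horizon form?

1210 CE

The dust horizon sits at annual layer 269 from the deep end, so 1001 − 269 = 732 annual layers formed after it.
Removing the 4 false annual layers leaves 732 − 4 = 728 true annual layers beyond the dust horizon.
Counting back 728 years from 1938 CE places the dust horizon in 1938 − 728 = 1210 CE.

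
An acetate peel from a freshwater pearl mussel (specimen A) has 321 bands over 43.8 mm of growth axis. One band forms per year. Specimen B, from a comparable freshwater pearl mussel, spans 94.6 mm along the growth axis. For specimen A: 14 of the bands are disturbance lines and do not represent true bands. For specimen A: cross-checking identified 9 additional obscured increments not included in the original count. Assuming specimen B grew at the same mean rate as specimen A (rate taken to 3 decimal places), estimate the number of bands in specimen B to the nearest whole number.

Specimen A: true band count = 321 − 14 + 9 = 316.
A: Mean rate = 43.8 mm / 316 years ≈ 0.139 mm/yr.
Specimen B: 94.6 mm / 0.139 mm per year = 680.58 years ≈ 681 bands.

681 bands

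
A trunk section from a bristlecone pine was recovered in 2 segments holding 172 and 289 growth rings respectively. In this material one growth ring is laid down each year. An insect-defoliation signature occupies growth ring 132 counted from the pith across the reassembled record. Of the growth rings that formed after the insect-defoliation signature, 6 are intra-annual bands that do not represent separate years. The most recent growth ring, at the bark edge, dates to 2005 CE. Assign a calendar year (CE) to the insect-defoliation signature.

Total growth rings = 172 + 289 = 461.
461 − 132 = 329 growth rings lie beyond the insect-defoliation signature toward the bark edge.
Removing the 6 false growth rings leaves 329 − 6 = 323 true growth rings beyond the insect-defoliation signature.
Counting back 323 years from 2005 CE places the insect-defoliation signature in 2005 − 323 = 1682 CE.

1682 CE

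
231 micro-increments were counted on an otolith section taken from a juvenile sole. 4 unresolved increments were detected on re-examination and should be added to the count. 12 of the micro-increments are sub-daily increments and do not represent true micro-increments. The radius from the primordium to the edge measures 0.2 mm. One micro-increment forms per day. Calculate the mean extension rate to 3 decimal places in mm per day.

After corrections the count is 231 − 12 + 4 = 223 micro-increments.
Extension rate ≈ 0.2 / 223 = 0.001 mm per day.

0.001 mm per day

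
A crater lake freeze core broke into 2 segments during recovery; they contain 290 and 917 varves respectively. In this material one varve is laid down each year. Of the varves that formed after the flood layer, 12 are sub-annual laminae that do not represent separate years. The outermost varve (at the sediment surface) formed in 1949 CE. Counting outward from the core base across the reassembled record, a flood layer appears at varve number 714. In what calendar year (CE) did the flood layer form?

1468 CE

Total varves = 290 + 917 = 1207.
The flood layer sits at varve 714 from the core base, so 1207 − 714 = 493 varves formed after it.
493 − 12 false = 481 true varves after the flood layer.
Counting back 481 years from 1949 CE places the flood layer in 1949 − 481 = 1468 CE.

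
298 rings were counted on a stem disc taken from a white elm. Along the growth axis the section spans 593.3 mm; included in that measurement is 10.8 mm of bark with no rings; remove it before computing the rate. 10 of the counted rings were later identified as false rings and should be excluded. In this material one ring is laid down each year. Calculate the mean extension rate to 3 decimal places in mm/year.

2.023 mm/year

Adjusted count: 298 − 10 = 288 rings.
Net length = 593.3 − 10.8 = 582.5 mm.
Mean rate = 582.5 mm / 288 years ≈ 2.023 mm/year.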